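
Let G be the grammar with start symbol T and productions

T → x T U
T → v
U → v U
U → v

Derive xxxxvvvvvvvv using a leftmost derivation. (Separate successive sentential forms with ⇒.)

T ⇒ xTU   [T → x T U]
xTU ⇒ xxTUU   [T → x T U]
xxTUU ⇒ xxxTUUU   [T → x T U]
xxxTUUU ⇒ xxxxTUUUU   [T → x T U]
xxxxTUUUU ⇒ xxxxvUUUU   [T → v]
xxxxvUUUU ⇒ xxxxvvUUUU   [U → v U]
xxxxvvUUUU ⇒ xxxxvvvUUUU   [U → v U]
xxxxvvvUUUU ⇒ xxxxvvvvUUU   [U → v]
xxxxvvvvUUU ⇒ xxxxvvvvvUUU   [U → v U]
xxxxvvvvvUUU ⇒ xxxxvvvvvvUU   [U → v]
xxxxvvvvvvUU ⇒ xxxxvvvvvvvU   [U → v]
xxxxvvvvvvvU ⇒ xxxxvvvvvvvv   [U → v]

T ⇒ xTU ⇒ xxTUU ⇒ xxxTUUU ⇒ xxxxTUUUU ⇒ xxxxvUUUU ⇒ xxxxvvUUUU ⇒ xxxxvvvUUUU ⇒ xxxxvvvvUUU ⇒ xxxxvvvvvUUU ⇒ xxxxvvvvvvUU ⇒ xxxxvvvvvvvU ⇒ xxxxvvvvvvvv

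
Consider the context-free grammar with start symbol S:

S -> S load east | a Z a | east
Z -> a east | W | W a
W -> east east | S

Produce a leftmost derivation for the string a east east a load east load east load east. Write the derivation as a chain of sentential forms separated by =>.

S => S load east => S load east load east => S load east load east load east => a Z a load east load east load east => a W a load east load east load east => a east east a load east load east load east

S => S load east   [S -> S load east]
S load east => S load east load east   [S -> S load east]
S load east load east => S load east load east load east   [S -> S load east]
S load east load east load east => a Z a load east load east load east   [S -> a Z a]
a Z a load east load east load east => a W a load east load east load east   [Z -> W]
a W a load east load east load east => a east east a load east load east load east   [W -> east east]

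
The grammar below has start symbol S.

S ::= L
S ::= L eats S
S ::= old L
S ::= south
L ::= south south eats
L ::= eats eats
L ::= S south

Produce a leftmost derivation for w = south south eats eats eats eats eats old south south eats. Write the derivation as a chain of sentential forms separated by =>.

S => L eats S => south south eats eats S => south south eats eats L eats S => south south eats eats eats eats eats S => south south eats eats eats eats eats old L => south south eats eats eats eats eats old south south eats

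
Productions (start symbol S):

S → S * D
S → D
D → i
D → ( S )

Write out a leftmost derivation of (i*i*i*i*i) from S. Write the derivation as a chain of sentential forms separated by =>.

S=>D=>(S)=>(S*D)=>(S*D*D)=>(S*D*D*D)=>(S*D*D*D*D)=>(D*D*D*D*D)=>(i*D*D*D*D)=>(i*i*D*D*D)=>(i*i*i*D*D)=>(i*i*i*i*D)=>(i*i*i*i*i)

S => D   [S → D]
D => (S)   [D → ( S )]
(S) => (S*D)   [S → S * D]
(S*D) => (S*D*D)   [S → S * D]
(S*D*D) => (S*D*D*D)   [S → S * D]
(S*D*D*D) => (S*D*D*D*D)   [S → S * D]
(S*D*D*D*D) => (D*D*D*D*D)   [S → D]
(D*D*D*D*D) => (i*D*D*D*D)   [D → i]
(i*D*D*D*D) => (i*i*D*D*D)   [D → i]
(i*i*D*D*D) => (i*i*i*D*D)   [D → i]
(i*i*i*D*D) => (i*i*i*i*D)   [D → i]
(i*i*i*i*D) => (i*i*i*i*i)   [D → i]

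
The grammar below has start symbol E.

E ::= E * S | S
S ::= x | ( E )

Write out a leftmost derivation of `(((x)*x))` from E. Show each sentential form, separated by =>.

E => S   [E ::= S]
S => (E)   [S ::= ( E )]
(E) => (S)   [E ::= S]
(S) => ((E))   [S ::= ( E )]
((E)) => ((E*S))   [E ::= E * S]
((E*S)) => ((S*S))   [E ::= S]
((S*S)) => (((E)*S))   [S ::= ( E )]
(((E)*S)) => (((S)*S))   [E ::= S]
(((S)*S)) => (((x)*S))   [S ::= x]
(((x)*S)) => (((x)*x))   [S ::= x]

E => S => (E) => (S) => ((E)) => ((E*S)) => ((S*S)) => (((E)*S)) => (((S)*S)) => (((x)*S)) => (((x)*x))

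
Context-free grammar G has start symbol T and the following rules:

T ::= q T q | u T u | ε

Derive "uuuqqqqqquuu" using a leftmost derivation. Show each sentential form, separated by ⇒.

T⇒uTu⇒uuTuu⇒uuuTuuu⇒uuuqTquuu⇒uuuqqTqquuu⇒uuuqqqTqqquuu⇒uuuqqqqqquuu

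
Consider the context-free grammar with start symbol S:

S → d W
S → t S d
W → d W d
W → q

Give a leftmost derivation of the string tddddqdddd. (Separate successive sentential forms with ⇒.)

S⇒tSd⇒tdWd⇒tddWdd⇒tdddWddd⇒tddddWdddd⇒tddddqdddd

S ⇒ tSd   [S → t S d]
tSd ⇒ tdWd   [S → d W]
tdWd ⇒ tddWdd   [W → d W d]
tddWdd ⇒ tdddWddd   [W → d W d]
tdddWddd ⇒ tddddWdddd   [W → d W d]
tddddWdddd ⇒ tddddqdddd   [W → q]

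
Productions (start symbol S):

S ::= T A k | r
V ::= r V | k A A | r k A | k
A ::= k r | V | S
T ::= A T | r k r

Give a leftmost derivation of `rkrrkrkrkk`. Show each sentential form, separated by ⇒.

S ⇒ TAk ⇒ rkrAk ⇒ rkrSk ⇒ rkrTAkk ⇒ rkrrkrAkk ⇒ rkrrkrkrkk

S ⇒ TAk   [S ::= T A k]
TAk ⇒ rkrAk   [T ::= r k r]
rkrAk ⇒ rkrSk   [A ::= S]
rkrSk ⇒ rkrTAkk   [S ::= T A k]
rkrTAkk ⇒ rkrrkrAkk   [T ::= r k r]
rkrrkrAkk ⇒ rkrrkrkrkk   [A ::= k r]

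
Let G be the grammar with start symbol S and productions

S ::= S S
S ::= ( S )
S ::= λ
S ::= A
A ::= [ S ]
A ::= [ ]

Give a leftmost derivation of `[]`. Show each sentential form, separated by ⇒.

S ⇒ SS ⇒ SSS ⇒ ASS ⇒ []SS ⇒ []S ⇒ []

S ⇒ SS   [S ::= S S]
SS ⇒ SSS   [S ::= S S]
SSS ⇒ ASS   [S ::= A]
ASS ⇒ []SS   [A ::= [ ]]
[]SS ⇒ []S   [S ::= λ]
[]S ⇒ []   [S ::= λ]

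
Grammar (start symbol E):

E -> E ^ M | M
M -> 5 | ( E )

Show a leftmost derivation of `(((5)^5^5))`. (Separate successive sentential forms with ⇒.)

E⇒M⇒(E)⇒(M)⇒((E))⇒((E^M))⇒((E^M^M))⇒((M^M^M))⇒(((E)^M^M))⇒(((M)^M^M))⇒(((5)^M^M))⇒(((5)^5^M))⇒(((5)^5^5))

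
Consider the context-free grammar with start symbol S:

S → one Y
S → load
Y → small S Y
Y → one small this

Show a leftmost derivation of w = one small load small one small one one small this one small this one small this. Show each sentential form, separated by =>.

S => one Y   [S → one Y]
one Y => one small S Y   [Y → small S Y]
one small S Y => one small load Y   [S → load]
one small load Y => one small load small S Y   [Y → small S Y]
one small load small S Y => one small load small one Y Y   [S → one Y]
one small load small one Y Y => one small load small one small S Y Y   [Y → small S Y]
one small load small one small S Y Y => one small load small one small one Y Y Y   [S → one Y]
one small load small one small one Y Y Y => one small load small one small one one small this Y Y   [Y → one small this]
one small load small one small one one small this Y Y => one small load small one small one one small this one small this Y   [Y → one small this]
one small load small one small one one small this one small this Y => one small load small one small one one small this one small this one small this   [Y → one small this]

S => one Y => one small S Y => one small load Y => one small load small S Y => one small load small one Y Y => one small load small one small S Y Y => one small load small one small one Y Y Y => one small load small one small one one small this Y Y => one small load small one small one one small this one small this Y => one small load small one small one one small this one small this one small this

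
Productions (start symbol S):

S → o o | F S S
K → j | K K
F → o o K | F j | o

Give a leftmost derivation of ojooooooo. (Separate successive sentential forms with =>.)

S => FSS => FjSS => ojSS => ojFSSS => ojoSSS => ojoooSS => ojoooooS => ojooooooo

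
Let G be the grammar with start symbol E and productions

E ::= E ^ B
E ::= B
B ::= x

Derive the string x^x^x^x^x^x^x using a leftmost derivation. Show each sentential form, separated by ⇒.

E⇒E^B⇒E^B^B⇒E^B^B^B⇒E^B^B^B^B⇒E^B^B^B^B^B⇒E^B^B^B^B^B^B⇒B^B^B^B^B^B^B⇒x^B^B^B^B^B^B⇒x^x^B^B^B^B^B⇒x^x^x^B^B^B^B⇒x^x^x^x^B^B^B⇒x^x^x^x^x^B^B⇒x^x^x^x^x^x^B⇒x^x^x^x^x^x^x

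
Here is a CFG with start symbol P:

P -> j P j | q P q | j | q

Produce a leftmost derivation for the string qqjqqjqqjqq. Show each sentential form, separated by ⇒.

P ⇒ qPq ⇒ qqPqq ⇒ qqjPjqq ⇒ qqjqPqjqq ⇒ qqjqqPqqjqq ⇒ qqjqqjqqjqq

P ⇒ qPq   [P -> q P q]
qPq ⇒ qqPqq   [P -> q P q]
qqPqq ⇒ qqjPjqq   [P -> j P j]
qqjPjqq ⇒ qqjqPqjqq   [P -> q P q]
qqjqPqjqq ⇒ qqjqqPqqjqq   [P -> q P q]
qqjqqPqqjqq ⇒ qqjqqjqqjqq   [P -> j]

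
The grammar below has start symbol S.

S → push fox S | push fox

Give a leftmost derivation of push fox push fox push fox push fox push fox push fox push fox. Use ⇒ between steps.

S ⇒ push fox S ⇒ push fox push fox S ⇒ push fox push fox push fox S ⇒ push fox push fox push fox push fox S ⇒ push fox push fox push fox push fox push fox S ⇒ push fox push fox push fox push fox push fox push fox S ⇒ push fox push fox push fox push fox push fox push fox push fox

S ⇒ push fox S   [S → push fox S]
push fox S ⇒ push fox push fox S   [S → push fox S]
push fox push fox S ⇒ push fox push fox push fox S   [S → push fox S]
push fox push fox push fox S ⇒ push fox push fox push fox push fox S   [S → push fox S]
push fox push fox push fox push fox S ⇒ push fox push fox push fox push fox push fox S   [S → push fox S]
push fox push fox push fox push fox push fox S ⇒ push fox push fox push fox push fox push fox push fox S   [S → push fox S]
push fox push fox push fox push fox push fox push fox S ⇒ push fox push fox push fox push fox push fox push fox push fox   [S → push fox]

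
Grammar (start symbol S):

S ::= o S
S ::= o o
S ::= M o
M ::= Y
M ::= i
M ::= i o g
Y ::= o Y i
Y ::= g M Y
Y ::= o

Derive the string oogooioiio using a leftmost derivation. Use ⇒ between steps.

S ⇒ Mo   [S ::= M o]
Mo ⇒ Yo   [M ::= Y]
Yo ⇒ oYio   [Y ::= o Y i]
oYio ⇒ ooYiio   [Y ::= o Y i]
ooYiio ⇒ oogMYiio   [Y ::= g M Y]
oogMYiio ⇒ oogYYiio   [M ::= Y]
oogYYiio ⇒ oogoYiYiio   [Y ::= o Y i]
oogoYiYiio ⇒ oogooiYiio   [Y ::= o]
oogooiYiio ⇒ oogooioiio   [Y ::= o]

S ⇒ Mo ⇒ Yo ⇒ oYio ⇒ ooYiio ⇒ oogMYiio ⇒ oogYYiio ⇒ oogoYiYiio ⇒ oogooiYiio ⇒ oogooioiio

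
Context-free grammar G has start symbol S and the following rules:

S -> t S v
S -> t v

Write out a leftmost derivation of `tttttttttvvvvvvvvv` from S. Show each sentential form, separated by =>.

S => tSv => ttSvv => tttSvvv => ttttSvvvv => tttttSvvvvv => ttttttSvvvvvv => tttttttSvvvvvvv => ttttttttSvvvvvvvv => tttttttttvvvvvvvvv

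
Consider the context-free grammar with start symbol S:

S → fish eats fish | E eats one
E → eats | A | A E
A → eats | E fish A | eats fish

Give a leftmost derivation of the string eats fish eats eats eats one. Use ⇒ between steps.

S ⇒ E eats one ⇒ A E eats one ⇒ E fish A E eats one ⇒ eats fish A E eats one ⇒ eats fish eats E eats one ⇒ eats fish eats eats eats one

S ⇒ E eats one   [S → E eats one]
E eats one ⇒ A E eats one   [E → A E]
A E eats one ⇒ E fish A E eats one   [A → E fish A]
E fish A E eats one ⇒ eats fish A E eats one   [E → eats]
eats fish A E eats one ⇒ eats fish eats E eats one   [A → eats]
eats fish eats E eats one ⇒ eats fish eats eats eats one   [E → eats]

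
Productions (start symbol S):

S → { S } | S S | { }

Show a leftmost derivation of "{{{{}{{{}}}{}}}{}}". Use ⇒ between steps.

S ⇒ {S}   [S → { S }]
{S} ⇒ {SS}   [S → S S]
{SS} ⇒ {{S}S}   [S → { S }]
{{S}S} ⇒ {{{S}}S}   [S → { S }]
{{{S}}S} ⇒ {{{SS}}S}   [S → S S]
{{{SS}}S} ⇒ {{{{}S}}S}   [S → { }]
{{{{}S}}S} ⇒ {{{{}SS}}S}   [S → S S]
{{{{}SS}}S} ⇒ {{{{}{S}S}}S}   [S → { S }]
{{{{}{S}S}}S} ⇒ {{{{}{{S}}S}}S}   [S → { S }]
{{{{}{{S}}S}}S} ⇒ {{{{}{{{}}}S}}S}   [S → { }]
{{{{}{{{}}}S}}S} ⇒ {{{{}{{{}}}{}}}S}   [S → { }]
{{{{}{{{}}}{}}}S} ⇒ {{{{}{{{}}}{}}}{}}   [S → { }]

S⇒{S}⇒{SS}⇒{{S}S}⇒{{{S}}S}⇒{{{SS}}S}⇒{{{{}S}}S}⇒{{{{}SS}}S}⇒{{{{}{S}S}}S}⇒{{{{}{{S}}S}}S}⇒{{{{}{{{}}}S}}S}⇒{{{{}{{{}}}{}}}S}⇒{{{{}{{{}}}{}}}{}}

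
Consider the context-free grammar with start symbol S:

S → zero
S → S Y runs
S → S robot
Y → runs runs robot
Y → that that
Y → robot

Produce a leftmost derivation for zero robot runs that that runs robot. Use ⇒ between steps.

S ⇒ S robot ⇒ S Y runs robot ⇒ S Y runs Y runs robot ⇒ zero Y runs Y runs robot ⇒ zero robot runs Y runs robot ⇒ zero robot runs that that runs robot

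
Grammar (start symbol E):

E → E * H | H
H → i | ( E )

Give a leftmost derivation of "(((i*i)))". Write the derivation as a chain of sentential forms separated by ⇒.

E ⇒ H ⇒ (E) ⇒ (H) ⇒ ((E)) ⇒ ((H)) ⇒ (((E))) ⇒ (((E*H))) ⇒ (((H*H))) ⇒ (((i*H))) ⇒ (((i*i)))

E ⇒ H   [E → H]
H ⇒ (E)   [H → ( E )]
(E) ⇒ (H)   [E → H]
(H) ⇒ ((E))   [H → ( E )]
((E)) ⇒ ((H))   [E → H]
((H)) ⇒ (((E)))   [H → ( E )]
(((E))) ⇒ (((E*H)))   [E → E * H]
(((E*H))) ⇒ (((H*H)))   [E → H]
(((H*H))) ⇒ (((i*H)))   [H → i]
(((i*H))) ⇒ (((i*i)))   [H → i]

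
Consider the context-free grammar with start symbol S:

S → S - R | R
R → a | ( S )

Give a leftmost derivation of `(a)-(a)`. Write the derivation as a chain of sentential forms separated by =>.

S => S-R => R-R => (S)-R => (R)-R => (a)-R => (a)-(S) => (a)-(R) => (a)-(a)

S => S-R   [S → S - R]
S-R => R-R   [S → R]
R-R => (S)-R   [R → ( S )]
(S)-R => (R)-R   [S → R]
(R)-R => (a)-R   [R → a]
(a)-R => (a)-(S)   [R → ( S )]
(a)-(S) => (a)-(R)   [S → R]
(a)-(R) => (a)-(a)   [R → a]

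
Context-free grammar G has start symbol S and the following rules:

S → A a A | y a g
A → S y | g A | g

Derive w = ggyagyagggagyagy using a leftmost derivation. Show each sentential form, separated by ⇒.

S ⇒ AaA   [S → A a A]
AaA ⇒ gAaA   [A → g A]
gAaA ⇒ ggAaA   [A → g A]
ggAaA ⇒ ggSyaA   [A → S y]
ggSyaA ⇒ ggyagyaA   [S → y a g]
ggyagyaA ⇒ ggyagyaSy   [A → S y]
ggyagyaSy ⇒ ggyagyaAaAy   [S → A a A]
ggyagyaAaAy ⇒ ggyagyagAaAy   [A → g A]
ggyagyagAaAy ⇒ ggyagyagSyaAy   [A → S y]
ggyagyagSyaAy ⇒ ggyagyagAaAyaAy   [S → A a A]
ggyagyagAaAyaAy ⇒ ggyagyaggAaAyaAy   [A → g A]
ggyagyaggAaAyaAy ⇒ ggyagyagggaAyaAy   [A → g]
ggyagyagggaAyaAy ⇒ ggyagyagggagyaAy   [A → g]
ggyagyagggagyaAy ⇒ ggyagyagggagyagy   [A → g]

S ⇒ AaA ⇒ gAaA ⇒ ggAaA ⇒ ggSyaA ⇒ ggyagyaA ⇒ ggyagyaSy ⇒ ggyagyaAaAy ⇒ ggyagyagAaAy ⇒ ggyagyagSyaAy ⇒ ggyagyagAaAyaAy ⇒ ggyagyaggAaAyaAy ⇒ ggyagyagggaAyaAy ⇒ ggyagyagggagyaAy ⇒ ggyagyagggagyagy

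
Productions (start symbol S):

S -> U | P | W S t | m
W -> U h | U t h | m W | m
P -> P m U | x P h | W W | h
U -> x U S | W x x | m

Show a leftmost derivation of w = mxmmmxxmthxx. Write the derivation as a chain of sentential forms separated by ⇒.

S ⇒ U ⇒ Wxx ⇒ mWxx ⇒ mUthxx ⇒ mxUSthxx ⇒ mxWxxSthxx ⇒ mxmWxxSthxx ⇒ mxmmWxxSthxx ⇒ mxmmmxxSthxx ⇒ mxmmmxxmthxx

S ⇒ U   [S -> U]
U ⇒ Wxx   [U -> W x x]
Wxx ⇒ mWxx   [W -> m W]
mWxx ⇒ mUthxx   [W -> U t h]
mUthxx ⇒ mxUSthxx   [U -> x U S]
mxUSthxx ⇒ mxWxxSthxx   [U -> W x x]
mxWxxSthxx ⇒ mxmWxxSthxx   [W -> m W]
mxmWxxSthxx ⇒ mxmmWxxSthxx   [W -> m W]
mxmmWxxSthxx ⇒ mxmmmxxSthxx   [W -> m]
mxmmmxxSthxx ⇒ mxmmmxxmthxx   [S -> m]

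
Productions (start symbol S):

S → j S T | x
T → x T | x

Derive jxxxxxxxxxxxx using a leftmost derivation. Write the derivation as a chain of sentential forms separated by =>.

S => jST   [S → j S T]
jST => jxT   [S → x]
jxT => jxxT   [T → x T]
jxxT => jxxxT   [T → x T]
jxxxT => jxxxxT   [T → x T]
jxxxxT => jxxxxxT   [T → x T]
jxxxxxT => jxxxxxxT   [T → x T]
jxxxxxxT => jxxxxxxxT   [T → x T]
jxxxxxxxT => jxxxxxxxxT   [T → x T]
jxxxxxxxxT => jxxxxxxxxxT   [T → x T]
jxxxxxxxxxT => jxxxxxxxxxxT   [T → x T]
jxxxxxxxxxxT => jxxxxxxxxxxxT   [T → x T]
jxxxxxxxxxxxT => jxxxxxxxxxxxx   [T → x]

S=>jST=>jxT=>jxxT=>jxxxT=>jxxxxT=>jxxxxxT=>jxxxxxxT=>jxxxxxxxT=>jxxxxxxxxT=>jxxxxxxxxxT=>jxxxxxxxxxxT=>jxxxxxxxxxxxT=>jxxxxxxxxxxxx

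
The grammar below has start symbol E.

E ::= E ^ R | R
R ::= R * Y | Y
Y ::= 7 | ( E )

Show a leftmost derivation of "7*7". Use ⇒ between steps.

E ⇒ R   [E ::= R]
R ⇒ R*Y   [R ::= R * Y]
R*Y ⇒ Y*Y   [R ::= Y]
Y*Y ⇒ 7*Y   [Y ::= 7]
7*Y ⇒ 7*7   [Y ::= 7]

E ⇒ R ⇒ R*Y ⇒ Y*Y ⇒ 7*Y ⇒ 7*7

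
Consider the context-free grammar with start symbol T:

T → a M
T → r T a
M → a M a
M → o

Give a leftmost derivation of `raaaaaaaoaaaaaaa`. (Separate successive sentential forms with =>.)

T => rTa => raMa => raaMaa => raaaMaaa => raaaaMaaaa => raaaaaMaaaaa => raaaaaaMaaaaaa => raaaaaaaMaaaaaaa => raaaaaaaoaaaaaaa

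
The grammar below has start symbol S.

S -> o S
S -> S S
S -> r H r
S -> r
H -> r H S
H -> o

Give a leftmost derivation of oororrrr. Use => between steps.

S=>oS=>oSS=>oSSS=>oSSSS=>ooSSSS=>oorHrSSS=>oororSSS=>oororrSS=>oororrrS=>oororrrr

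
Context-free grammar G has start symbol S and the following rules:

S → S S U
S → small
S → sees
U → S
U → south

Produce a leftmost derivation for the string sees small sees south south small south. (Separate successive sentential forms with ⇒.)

S ⇒ S S U   [S → S S U]
S S U ⇒ S S U S U   [S → S S U]
S S U S U ⇒ sees S U S U   [S → sees]
sees S U S U ⇒ sees S S U U S U   [S → S S U]
sees S S U U S U ⇒ sees small S U U S U   [S → small]
sees small S U U S U ⇒ sees small sees U U S U   [S → sees]
sees small sees U U S U ⇒ sees small sees south U S U   [U → south]
sees small sees south U S U ⇒ sees small sees south south S U   [U → south]
sees small sees south south S U ⇒ sees small sees south south small U   [S → small]
sees small sees south south small U ⇒ sees small sees south south small south   [U → south]

S ⇒ S S U ⇒ S S U S U ⇒ sees S U S U ⇒ sees S S U U S U ⇒ sees small S U U S U ⇒ sees small sees U U S U ⇒ sees small sees south U S U ⇒ sees small sees south south S U ⇒ sees small sees south south small U ⇒ sees small sees south south small south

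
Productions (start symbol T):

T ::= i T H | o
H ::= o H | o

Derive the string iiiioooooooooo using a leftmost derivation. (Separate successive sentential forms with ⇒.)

T ⇒ iTH ⇒ iiTHH ⇒ iiiTHHH ⇒ iiiiTHHHH ⇒ iiiioHHHH ⇒ iiiiooHHH ⇒ iiiioooHHH ⇒ iiiiooooHHH ⇒ iiiioooooHHH ⇒ iiiiooooooHH ⇒ iiiioooooooHH ⇒ iiiiooooooooH ⇒ iiiioooooooooH ⇒ iiiioooooooooo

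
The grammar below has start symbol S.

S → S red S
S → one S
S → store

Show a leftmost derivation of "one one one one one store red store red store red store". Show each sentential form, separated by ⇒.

S ⇒ S red S ⇒ one S red S ⇒ one S red S red S ⇒ one one S red S red S ⇒ one one one S red S red S ⇒ one one one one S red S red S ⇒ one one one one S red S red S red S ⇒ one one one one one S red S red S red S ⇒ one one one one one store red S red S red S ⇒ one one one one one store red store red S red S ⇒ one one one one one store red store red store red S ⇒ one one one one one store red store red store red store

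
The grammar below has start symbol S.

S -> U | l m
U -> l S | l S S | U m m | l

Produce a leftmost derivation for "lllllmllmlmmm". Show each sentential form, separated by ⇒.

S ⇒ U   [S -> U]
U ⇒ lSS   [U -> l S S]
lSS ⇒ lUS   [S -> U]
lUS ⇒ llS   [U -> l]
llS ⇒ llU   [S -> U]
llU ⇒ llUmm   [U -> U m m]
llUmm ⇒ lllSSmm   [U -> l S S]
lllSSmm ⇒ lllUSmm   [S -> U]
lllUSmm ⇒ llllSSmm   [U -> l S]
llllSSmm ⇒ lllllmSmm   [S -> l m]
lllllmSmm ⇒ lllllmUmm   [S -> U]
lllllmUmm ⇒ lllllmlSSmm   [U -> l S S]
lllllmlSSmm ⇒ lllllmllmSmm   [S -> l m]
lllllmllmSmm ⇒ lllllmllmlmmm   [S -> l m]

S ⇒ U ⇒ lSS ⇒ lUS ⇒ llS ⇒ llU ⇒ llUmm ⇒ lllSSmm ⇒ lllUSmm ⇒ llllSSmm ⇒ lllllmSmm ⇒ lllllmUmm ⇒ lllllmlSSmm ⇒ lllllmllmSmm ⇒ lllllmllmlmmm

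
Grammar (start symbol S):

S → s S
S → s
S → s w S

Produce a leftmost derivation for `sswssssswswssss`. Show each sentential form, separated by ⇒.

S ⇒ sS   [S → s S]
sS ⇒ sswS   [S → s w S]
sswS ⇒ sswsS   [S → s S]
sswsS ⇒ sswssS   [S → s S]
sswssS ⇒ sswsssS   [S → s S]
sswsssS ⇒ sswssssS   [S → s S]
sswssssS ⇒ sswssssswS   [S → s w S]
sswssssswS ⇒ sswssssswswS   [S → s w S]
sswssssswswS ⇒ sswssssswswsS   [S → s S]
sswssssswswsS ⇒ sswssssswswssS   [S → s S]
sswssssswswssS ⇒ sswssssswswsssS   [S → s S]
sswssssswswsssS ⇒ sswssssswswssss   [S → s]

S⇒sS⇒sswS⇒sswsS⇒sswssS⇒sswsssS⇒sswssssS⇒sswssssswS⇒sswssssswswS⇒sswssssswswsS⇒sswssssswswssS⇒sswssssswswsssS⇒sswssssswswssss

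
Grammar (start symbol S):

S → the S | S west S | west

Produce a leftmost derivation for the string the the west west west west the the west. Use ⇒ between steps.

S ⇒ the S ⇒ the the S ⇒ the the S west S ⇒ the the west west S ⇒ the the west west S west S ⇒ the the west west west west S ⇒ the the west west west west the S ⇒ the the west west west west the the S ⇒ the the west west west west the the west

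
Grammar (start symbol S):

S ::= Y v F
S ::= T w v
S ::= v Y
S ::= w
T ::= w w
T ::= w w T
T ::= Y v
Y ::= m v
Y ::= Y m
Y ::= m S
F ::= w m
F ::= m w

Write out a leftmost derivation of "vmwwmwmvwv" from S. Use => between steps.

S=>vY=>vmS=>vmTwv=>vmwwTwv=>vmwwYvwv=>vmwwYmvwv=>vmwwmSmvwv=>vmwwmwmvwv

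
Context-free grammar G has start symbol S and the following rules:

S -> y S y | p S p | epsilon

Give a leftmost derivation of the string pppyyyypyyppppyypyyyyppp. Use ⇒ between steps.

S ⇒ pSp   [S -> p S p]
pSp ⇒ ppSpp   [S -> p S p]
ppSpp ⇒ pppSppp   [S -> p S p]
pppSppp ⇒ pppySyppp   [S -> y S y]
pppySyppp ⇒ pppyySyyppp   [S -> y S y]
pppyySyyppp ⇒ pppyyySyyyppp   [S -> y S y]
pppyyySyyyppp ⇒ pppyyyySyyyyppp   [S -> y S y]
pppyyyySyyyyppp ⇒ pppyyyypSpyyyyppp   [S -> p S p]
pppyyyypSpyyyyppp ⇒ pppyyyypySypyyyyppp   [S -> y S y]
pppyyyypySypyyyyppp ⇒ pppyyyypyySyypyyyyppp   [S -> y S y]
pppyyyypyySyypyyyyppp ⇒ pppyyyypyypSpyypyyyyppp   [S -> p S p]
pppyyyypyypSpyypyyyyppp ⇒ pppyyyypyyppSppyypyyyyppp   [S -> p S p]
pppyyyypyyppSppyypyyyyppp ⇒ pppyyyypyyppppyypyyyyppp   [S -> epsilon]

S ⇒ pSp ⇒ ppSpp ⇒ pppSppp ⇒ pppySyppp ⇒ pppyySyyppp ⇒ pppyyySyyyppp ⇒ pppyyyySyyyyppp ⇒ pppyyyypSpyyyyppp ⇒ pppyyyypySypyyyyppp ⇒ pppyyyypyySyypyyyyppp ⇒ pppyyyypyypSpyypyyyyppp ⇒ pppyyyypyyppSppyypyyyyppp ⇒ pppyyyypyyppppyypyyyyppp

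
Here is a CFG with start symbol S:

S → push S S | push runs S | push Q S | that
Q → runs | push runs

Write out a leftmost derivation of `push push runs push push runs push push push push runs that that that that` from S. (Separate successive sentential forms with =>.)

S => push Q S   [S → push Q S]
push Q S => push push runs S   [Q → push runs]
push push runs S => push push runs push Q S   [S → push Q S]
push push runs push Q S => push push runs push push runs S   [Q → push runs]
push push runs push push runs S => push push runs push push runs push S S   [S → push S S]
push push runs push push runs push S S => push push runs push push runs push push S S S   [S → push S S]
push push runs push push runs push push S S S => push push runs push push runs push push push S S S S   [S → push S S]
push push runs push push runs push push push S S S S => push push runs push push runs push push push push runs S S S S   [S → push runs S]
push push runs push push runs push push push push runs S S S S => push push runs push push runs push push push push runs that S S S   [S → that]
push push runs push push runs push push push push runs that S S S => push push runs push push runs push push push push runs that that S S   [S → that]
push push runs push push runs push push push push runs that that S S => push push runs push push runs push push push push runs that that that S   [S → that]
push push runs push push runs push push push push runs that that that S => push push runs push push runs push push push push runs that that that that   [S → that]

S => push Q S => push push runs S => push push runs push Q S => push push runs push push runs S => push push runs push push runs push S S => push push runs push push runs push push S S S => push push runs push push runs push push push S S S S => push push runs push push runs push push push push runs S S S S => push push runs push push runs push push push push runs that S S S => push push runs push push runs push push push push runs that that S S => push push runs push push runs push push push push runs that that that S => push push runs push push runs push push push push runs that that that that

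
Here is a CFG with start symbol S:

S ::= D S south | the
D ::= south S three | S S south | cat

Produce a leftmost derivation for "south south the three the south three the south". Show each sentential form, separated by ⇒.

S ⇒ D S south ⇒ south S three S south ⇒ south D S south three S south ⇒ south south S three S south three S south ⇒ south south the three S south three S south ⇒ south south the three the south three S south ⇒ south south the three the south three the south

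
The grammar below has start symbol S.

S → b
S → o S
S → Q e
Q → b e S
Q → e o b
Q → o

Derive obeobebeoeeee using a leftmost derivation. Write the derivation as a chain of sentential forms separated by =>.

S => oS => oQe => obeSe => obeoSe => obeoQee => obeobeSee => obeobeQeee => obeobebeSeee => obeobebeQeeee => obeobebeoeeee

S => oS   [S → o S]
oS => oQe   [S → Q e]
oQe => obeSe   [Q → b e S]
obeSe => obeoSe   [S → o S]
obeoSe => obeoQee   [S → Q e]
obeoQee => obeobeSee   [Q → b e S]
obeobeSee => obeobeQeee   [S → Q e]
obeobeQeee => obeobebeSeee   [Q → b e S]
obeobebeSeee => obeobebeQeeee   [S → Q e]
obeobebeQeeee => obeobebeoeeee   [Q → o]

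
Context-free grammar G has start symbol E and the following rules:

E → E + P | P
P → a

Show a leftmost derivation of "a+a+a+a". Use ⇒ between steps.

E⇒E+P⇒E+P+P⇒E+P+P+P⇒P+P+P+P⇒a+P+P+P⇒a+a+P+P⇒a+a+a+P⇒a+a+a+a

E ⇒ E+P   [E → E + P]
E+P ⇒ E+P+P   [E → E + P]
E+P+P ⇒ E+P+P+P   [E → E + P]
E+P+P+P ⇒ P+P+P+P   [E → P]
P+P+P+P ⇒ a+P+P+P   [P → a]
a+P+P+P ⇒ a+a+P+P   [P → a]
a+a+P+P ⇒ a+a+a+P   [P → a]
a+a+a+P ⇒ a+a+a+a   [P → a]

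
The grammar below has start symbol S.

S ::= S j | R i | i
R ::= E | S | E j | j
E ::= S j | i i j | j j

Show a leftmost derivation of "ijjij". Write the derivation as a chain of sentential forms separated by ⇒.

S ⇒ Sj   [S ::= S j]
Sj ⇒ Rij   [S ::= R i]
Rij ⇒ Eij   [R ::= E]
Eij ⇒ Sjij   [E ::= S j]
Sjij ⇒ Sjjij   [S ::= S j]
Sjjij ⇒ ijjij   [S ::= i]

S⇒Sj⇒Rij⇒Eij⇒Sjij⇒Sjjij⇒ijjij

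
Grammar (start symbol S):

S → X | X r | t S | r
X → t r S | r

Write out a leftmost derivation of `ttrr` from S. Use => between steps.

S => tS => tX => ttrS => ttrr

S => tS   [S → t S]
tS => tX   [S → X]
tX => ttrS   [X → t r S]
ttrS => ttrr   [S → r]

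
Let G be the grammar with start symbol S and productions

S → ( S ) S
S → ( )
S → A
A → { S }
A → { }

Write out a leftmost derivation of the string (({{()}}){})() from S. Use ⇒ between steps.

S ⇒ (S)S   [S → ( S ) S]
(S)S ⇒ ((S)S)S   [S → ( S ) S]
((S)S)S ⇒ ((A)S)S   [S → A]
((A)S)S ⇒ (({S})S)S   [A → { S }]
(({S})S)S ⇒ (({A})S)S   [S → A]
(({A})S)S ⇒ (({{S}})S)S   [A → { S }]
(({{S}})S)S ⇒ (({{()}})S)S   [S → ( )]
(({{()}})S)S ⇒ (({{()}})A)S   [S → A]
(({{()}})A)S ⇒ (({{()}}){})S   [A → { }]
(({{()}}){})S ⇒ (({{()}}){})()   [S → ( )]

S ⇒ (S)S ⇒ ((S)S)S ⇒ ((A)S)S ⇒ (({S})S)S ⇒ (({A})S)S ⇒ (({{S}})S)S ⇒ (({{()}})S)S ⇒ (({{()}})A)S ⇒ (({{()}}){})S ⇒ (({{()}}){})()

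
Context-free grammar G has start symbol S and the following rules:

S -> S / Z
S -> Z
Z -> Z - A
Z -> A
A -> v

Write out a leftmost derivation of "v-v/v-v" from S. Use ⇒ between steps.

S ⇒ S/Z ⇒ Z/Z ⇒ Z-A/Z ⇒ A-A/Z ⇒ v-A/Z ⇒ v-v/Z ⇒ v-v/Z-A ⇒ v-v/A-A ⇒ v-v/v-A ⇒ v-v/v-v

S ⇒ S/Z   [S -> S / Z]
S/Z ⇒ Z/Z   [S -> Z]
Z/Z ⇒ Z-A/Z   [Z -> Z - A]
Z-A/Z ⇒ A-A/Z   [Z -> A]
A-A/Z ⇒ v-A/Z   [A -> v]
v-A/Z ⇒ v-v/Z   [A -> v]
v-v/Z ⇒ v-v/Z-A   [Z -> Z - A]
v-v/Z-A ⇒ v-v/A-A   [Z -> A]
v-v/A-A ⇒ v-v/v-A   [A -> v]
v-v/v-A ⇒ v-v/v-v   [A -> v]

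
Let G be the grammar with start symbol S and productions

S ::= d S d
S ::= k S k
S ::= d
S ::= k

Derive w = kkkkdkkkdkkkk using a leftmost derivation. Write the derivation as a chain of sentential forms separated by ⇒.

S ⇒ kSk ⇒ kkSkk ⇒ kkkSkkk ⇒ kkkkSkkkk ⇒ kkkkdSdkkkk ⇒ kkkkdkSkdkkkk ⇒ kkkkdkkkdkkkk

S ⇒ kSk   [S ::= k S k]
kSk ⇒ kkSkk   [S ::= k S k]
kkSkk ⇒ kkkSkkk   [S ::= k S k]
kkkSkkk ⇒ kkkkSkkkk   [S ::= k S k]
kkkkSkkkk ⇒ kkkkdSdkkkk   [S ::= d S d]
kkkkdSdkkkk ⇒ kkkkdkSkdkkkk   [S ::= k S k]
kkkkdkSkdkkkk ⇒ kkkkdkkkdkkkk   [S ::= k]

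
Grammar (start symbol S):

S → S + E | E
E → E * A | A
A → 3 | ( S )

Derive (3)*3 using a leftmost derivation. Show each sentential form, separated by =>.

S => E => E*A => A*A => (S)*A => (E)*A => (A)*A => (3)*A => (3)*3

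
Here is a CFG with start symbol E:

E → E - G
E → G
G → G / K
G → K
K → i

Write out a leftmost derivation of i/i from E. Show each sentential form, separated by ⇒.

E ⇒ G   [E → G]
G ⇒ G/K   [G → G / K]
G/K ⇒ K/K   [G → K]
K/K ⇒ i/K   [K → i]
i/K ⇒ i/i   [K → i]

E ⇒ G ⇒ G/K ⇒ K/K ⇒ i/K ⇒ i/i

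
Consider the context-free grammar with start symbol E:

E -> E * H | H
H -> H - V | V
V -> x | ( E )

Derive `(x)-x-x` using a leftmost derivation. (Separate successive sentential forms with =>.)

E => H => H-V => H-V-V => V-V-V => (E)-V-V => (H)-V-V => (V)-V-V => (x)-V-V => (x)-x-V => (x)-x-x

E => H   [E -> H]
H => H-V   [H -> H - V]
H-V => H-V-V   [H -> H - V]
H-V-V => V-V-V   [H -> V]
V-V-V => (E)-V-V   [V -> ( E )]
(E)-V-V => (H)-V-V   [E -> H]
(H)-V-V => (V)-V-V   [H -> V]
(V)-V-V => (x)-V-V   [V -> x]
(x)-V-V => (x)-x-V   [V -> x]
(x)-x-V => (x)-x-x   [V -> x]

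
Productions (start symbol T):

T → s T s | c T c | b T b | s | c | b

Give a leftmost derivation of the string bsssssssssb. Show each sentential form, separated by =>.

T => bTb => bsTsb => bssTssb => bsssTsssb => bssssTssssb => bsssssssssb

T => bTb   [T → b T b]
bTb => bsTsb   [T → s T s]
bsTsb => bssTssb   [T → s T s]
bssTssb => bsssTsssb   [T → s T s]
bsssTsssb => bssssTssssb   [T → s T s]
bssssTssssb => bsssssssssb   [T → s]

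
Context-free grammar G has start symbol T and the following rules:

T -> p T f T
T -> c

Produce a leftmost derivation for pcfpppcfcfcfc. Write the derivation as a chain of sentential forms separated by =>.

T => pTfT => pcfT => pcfpTfT => pcfppTfTfT => pcfpppTfTfTfT => pcfpppcfTfTfT => pcfpppcfcfTfT => pcfpppcfcfcfT => pcfpppcfcfcfc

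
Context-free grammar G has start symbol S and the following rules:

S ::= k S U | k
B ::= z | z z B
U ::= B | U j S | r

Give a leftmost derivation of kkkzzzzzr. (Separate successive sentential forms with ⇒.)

S ⇒ kSU ⇒ kkSUU ⇒ kkkUU ⇒ kkkBU ⇒ kkkzzBU ⇒ kkkzzzzBU ⇒ kkkzzzzzU ⇒ kkkzzzzzr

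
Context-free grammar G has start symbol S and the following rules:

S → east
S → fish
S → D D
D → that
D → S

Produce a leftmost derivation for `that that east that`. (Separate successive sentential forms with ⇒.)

S ⇒ D D ⇒ that D ⇒ that S ⇒ that D D ⇒ that that D ⇒ that that S ⇒ that that D D ⇒ that that S D ⇒ that that east D ⇒ that that east that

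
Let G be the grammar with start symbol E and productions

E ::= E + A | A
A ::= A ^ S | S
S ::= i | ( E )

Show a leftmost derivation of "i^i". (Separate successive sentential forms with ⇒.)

E⇒A⇒A^S⇒S^S⇒i^S⇒i^i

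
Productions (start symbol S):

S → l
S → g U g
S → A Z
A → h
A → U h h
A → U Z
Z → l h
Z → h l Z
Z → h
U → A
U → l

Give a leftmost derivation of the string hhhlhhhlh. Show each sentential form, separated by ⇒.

S ⇒ AZ   [S → A Z]
AZ ⇒ UhhZ   [A → U h h]
UhhZ ⇒ AhhZ   [U → A]
AhhZ ⇒ UZhhZ   [A → U Z]
UZhhZ ⇒ AZhhZ   [U → A]
AZhhZ ⇒ UhhZhhZ   [A → U h h]
UhhZhhZ ⇒ AhhZhhZ   [U → A]
AhhZhhZ ⇒ hhhZhhZ   [A → h]
hhhZhhZ ⇒ hhhlhhhZ   [Z → l h]
hhhlhhhZ ⇒ hhhlhhhlh   [Z → l h]

S⇒AZ⇒UhhZ⇒AhhZ⇒UZhhZ⇒AZhhZ⇒UhhZhhZ⇒AhhZhhZ⇒hhhZhhZ⇒hhhlhhhZ⇒hhhlhhhlh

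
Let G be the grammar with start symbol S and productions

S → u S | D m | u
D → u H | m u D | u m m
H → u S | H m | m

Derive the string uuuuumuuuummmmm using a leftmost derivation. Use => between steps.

S=>uS=>uuS=>uuuS=>uuuuS=>uuuuuS=>uuuuuDm=>uuuuumuDm=>uuuuumuuHm=>uuuuumuuHmm=>uuuuumuuuSmm=>uuuuumuuuDmmm=>uuuuumuuuummmmm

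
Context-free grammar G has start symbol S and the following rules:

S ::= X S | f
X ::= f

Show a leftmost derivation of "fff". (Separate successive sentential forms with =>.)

S=>XS=>fS=>fXS=>ffS=>fff

S => XS   [S ::= X S]
XS => fS   [X ::= f]
fS => fXS   [S ::= X S]
fXS => ffS   [X ::= f]
ffS => fff   [S ::= f]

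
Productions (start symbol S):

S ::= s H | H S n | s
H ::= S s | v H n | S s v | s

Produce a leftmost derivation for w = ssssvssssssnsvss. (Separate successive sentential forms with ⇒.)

S⇒sH⇒sSs⇒ssHs⇒ssSss⇒sssHss⇒sssSsvss⇒ssssHsvss⇒ssssvHnsvss⇒ssssvSsnsvss⇒ssssvsHsnsvss⇒ssssvsSssnsvss⇒ssssvssHssnsvss⇒ssssvssSsssnsvss⇒ssssvssssssnsvss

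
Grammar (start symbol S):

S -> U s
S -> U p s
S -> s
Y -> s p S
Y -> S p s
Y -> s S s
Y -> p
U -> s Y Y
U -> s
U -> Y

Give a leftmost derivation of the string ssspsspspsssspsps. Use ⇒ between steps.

S ⇒ Ups   [S -> U p s]
Ups ⇒ Yps   [U -> Y]
Yps ⇒ Spsps   [Y -> S p s]
Spsps ⇒ Uspsps   [S -> U s]
Uspsps ⇒ Yspsps   [U -> Y]
Yspsps ⇒ sSsspsps   [Y -> s S s]
sSsspsps ⇒ sUssspsps   [S -> U s]
sUssspsps ⇒ ssYYssspsps   [U -> s Y Y]
ssYYssspsps ⇒ ssspSYssspsps   [Y -> s p S]
ssspSYssspsps ⇒ ssspsYssspsps   [S -> s]
ssspsYssspsps ⇒ ssspsSpsssspsps   [Y -> S p s]
ssspsSpsssspsps ⇒ ssspsUpspsssspsps   [S -> U p s]
ssspsUpspsssspsps ⇒ ssspsspspsssspsps   [U -> s]

S ⇒ Ups ⇒ Yps ⇒ Spsps ⇒ Uspsps ⇒ Yspsps ⇒ sSsspsps ⇒ sUssspsps ⇒ ssYYssspsps ⇒ ssspSYssspsps ⇒ ssspsYssspsps ⇒ ssspsSpsssspsps ⇒ ssspsUpspsssspsps ⇒ ssspsspspsssspsps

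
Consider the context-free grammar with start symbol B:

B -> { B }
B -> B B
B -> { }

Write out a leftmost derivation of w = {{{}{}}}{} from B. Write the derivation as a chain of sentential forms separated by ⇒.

B ⇒ BB   [B -> B B]
BB ⇒ {B}B   [B -> { B }]
{B}B ⇒ {{B}}B   [B -> { B }]
{{B}}B ⇒ {{BB}}B   [B -> B B]
{{BB}}B ⇒ {{{}B}}B   [B -> { }]
{{{}B}}B ⇒ {{{}{}}}B   [B -> { }]
{{{}{}}}B ⇒ {{{}{}}}{}   [B -> { }]

B ⇒ BB ⇒ {B}B ⇒ {{B}}B ⇒ {{BB}}B ⇒ {{{}B}}B ⇒ {{{}{}}}B ⇒ {{{}{}}}{}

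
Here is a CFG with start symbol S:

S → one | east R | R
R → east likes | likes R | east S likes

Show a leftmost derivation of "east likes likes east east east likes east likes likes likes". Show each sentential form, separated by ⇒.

S ⇒ east R ⇒ east likes R ⇒ east likes likes R ⇒ east likes likes east S likes ⇒ east likes likes east R likes ⇒ east likes likes east east S likes likes ⇒ east likes likes east east east R likes likes ⇒ east likes likes east east east likes R likes likes ⇒ east likes likes east east east likes east likes likes likes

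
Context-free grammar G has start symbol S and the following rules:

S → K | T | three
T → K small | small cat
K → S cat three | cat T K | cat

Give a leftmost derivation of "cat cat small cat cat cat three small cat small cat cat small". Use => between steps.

S => T   [S → T]
T => K small   [T → K small]
K small => cat T K small   [K → cat T K]
cat T K small => cat K small K small   [T → K small]
cat K small K small => cat S cat three small K small   [K → S cat three]
cat S cat three small K small => cat K cat three small K small   [S → K]
cat K cat three small K small => cat cat T K cat three small K small   [K → cat T K]
cat cat T K cat three small K small => cat cat small cat K cat three small K small   [T → small cat]
cat cat small cat K cat three small K small => cat cat small cat cat cat three small K small   [K → cat]
cat cat small cat cat cat three small K small => cat cat small cat cat cat three small cat T K small   [K → cat T K]
cat cat small cat cat cat three small cat T K small => cat cat small cat cat cat three small cat small cat K small   [T → small cat]
cat cat small cat cat cat three small cat small cat K small => cat cat small cat cat cat three small cat small cat cat small   [K → cat]

S => T => K small => cat T K small => cat K small K small => cat S cat three small K small => cat K cat three small K small => cat cat T K cat three small K small => cat cat small cat K cat three small K small => cat cat small cat cat cat three small K small => cat cat small cat cat cat three small cat T K small => cat cat small cat cat cat three small cat small cat K small => cat cat small cat cat cat three small cat small cat cat small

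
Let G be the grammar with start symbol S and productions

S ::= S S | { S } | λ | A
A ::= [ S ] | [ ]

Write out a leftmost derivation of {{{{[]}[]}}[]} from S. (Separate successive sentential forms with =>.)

S => {S} => {SS} => {{S}S} => {{{S}}S} => {{{SS}}S} => {{{{S}S}}S} => {{{{A}S}}S} => {{{{[]}S}}S} => {{{{[]}A}}S} => {{{{[]}[]}}S} => {{{{[]}[]}}A} => {{{{[]}[]}}[]}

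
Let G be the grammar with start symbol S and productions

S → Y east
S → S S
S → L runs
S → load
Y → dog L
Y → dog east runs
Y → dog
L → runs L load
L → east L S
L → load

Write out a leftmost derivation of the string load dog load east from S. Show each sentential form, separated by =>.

S => S S => load S => load Y east => load dog L east => load dog load east

S => S S   [S → S S]
S S => load S   [S → load]
load S => load Y east   [S → Y east]
load Y east => load dog L east   [Y → dog L]
load dog L east => load dog load east   [L → load]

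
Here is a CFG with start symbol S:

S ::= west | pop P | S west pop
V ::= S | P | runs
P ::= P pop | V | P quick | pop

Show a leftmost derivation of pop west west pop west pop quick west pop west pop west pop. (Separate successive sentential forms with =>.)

S => S west pop => S west pop west pop => S west pop west pop west pop => pop P west pop west pop west pop => pop P quick west pop west pop west pop => pop V quick west pop west pop west pop => pop S quick west pop west pop west pop => pop S west pop quick west pop west pop west pop => pop S west pop west pop quick west pop west pop west pop => pop west west pop west pop quick west pop west pop west pop

S => S west pop   [S ::= S west pop]
S west pop => S west pop west pop   [S ::= S west pop]
S west pop west pop => S west pop west pop west pop   [S ::= S west pop]
S west pop west pop west pop => pop P west pop west pop west pop   [S ::= pop P]
pop P west pop west pop west pop => pop P quick west pop west pop west pop   [P ::= P quick]
pop P quick west pop west pop west pop => pop V quick west pop west pop west pop   [P ::= V]
pop V quick west pop west pop west pop => pop S quick west pop west pop west pop   [V ::= S]
pop S quick west pop west pop west pop => pop S west pop quick west pop west pop west pop   [S ::= S west pop]
pop S west pop quick west pop west pop west pop => pop S west pop west pop quick west pop west pop west pop   [S ::= S west pop]
pop S west pop west pop quick west pop west pop west pop => pop west west pop west pop quick west pop west pop west pop   [S ::= west]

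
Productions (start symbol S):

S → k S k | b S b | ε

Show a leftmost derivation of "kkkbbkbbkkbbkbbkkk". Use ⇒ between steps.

S ⇒ kSk ⇒ kkSkk ⇒ kkkSkkk ⇒ kkkbSbkkk ⇒ kkkbbSbbkkk ⇒ kkkbbkSkbbkkk ⇒ kkkbbkbSbkbbkkk ⇒ kkkbbkbbSbbkbbkkk ⇒ kkkbbkbbkSkbbkbbkkk ⇒ kkkbbkbbkkbbkbbkkk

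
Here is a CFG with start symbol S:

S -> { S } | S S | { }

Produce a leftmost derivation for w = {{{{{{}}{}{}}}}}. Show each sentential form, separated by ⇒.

S ⇒ {S} ⇒ {{S}} ⇒ {{{S}}} ⇒ {{{{S}}}} ⇒ {{{{SS}}}} ⇒ {{{{SSS}}}} ⇒ {{{{{S}SS}}}} ⇒ {{{{{{}}SS}}}} ⇒ {{{{{{}}{}S}}}} ⇒ {{{{{{}}{}{}}}}}

S ⇒ {S}   [S -> { S }]
{S} ⇒ {{S}}   [S -> { S }]
{{S}} ⇒ {{{S}}}   [S -> { S }]
{{{S}}} ⇒ {{{{S}}}}   [S -> { S }]
{{{{S}}}} ⇒ {{{{SS}}}}   [S -> S S]
{{{{SS}}}} ⇒ {{{{SSS}}}}   [S -> S S]
{{{{SSS}}}} ⇒ {{{{{S}SS}}}}   [S -> { S }]
{{{{{S}SS}}}} ⇒ {{{{{{}}SS}}}}   [S -> { }]
{{{{{{}}SS}}}} ⇒ {{{{{{}}{}S}}}}   [S -> { }]
{{{{{{}}{}S}}}} ⇒ {{{{{{}}{}{}}}}}   [S -> { }]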